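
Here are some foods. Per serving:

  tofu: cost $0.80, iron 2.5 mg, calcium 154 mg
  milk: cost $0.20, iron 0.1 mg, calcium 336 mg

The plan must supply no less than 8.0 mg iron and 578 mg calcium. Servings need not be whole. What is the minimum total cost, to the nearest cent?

This is a tiny linear program; its minimum lies at a vertex of the feasible set. List the vertices and price them.
tofu only: max(8.0/2.5, 578/154) = 3.753 servings → $3.00.
milk only: max(8.0/0.1, 578/336) = 80 servings → $16.00.
tofu + milk with both tight: 3.19 servings and 0.2583 servings → $2.60.
Cheapest feasible corner: $2.60.

$2.60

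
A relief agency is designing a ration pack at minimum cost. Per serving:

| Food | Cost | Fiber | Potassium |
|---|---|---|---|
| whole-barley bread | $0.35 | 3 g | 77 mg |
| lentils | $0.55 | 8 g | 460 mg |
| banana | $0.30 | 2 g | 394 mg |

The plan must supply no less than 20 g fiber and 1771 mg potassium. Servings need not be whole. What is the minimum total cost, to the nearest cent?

Check every corner: each single food scaled to meet both minima, and each pair solved so both constraints bind.
whole-barley bread only: max(20/3, 1771/77) = 23 servings → $8.05.
lentils only: max(20/8, 1771/460) = 3.85 servings → $2.12.
banana only: max(20/2, 1771/394) = 10 servings → $3.00.
whole-barley bread + lentils: intersection lies outside the first quadrant.
whole-barley bread + banana with both tight: 4.22 servings and 3.67 servings → $2.58.
lentils + banana with both tight: 1.944 servings and 2.226 servings → $1.74.
So the least-cost plan costs $1.74.

$1.74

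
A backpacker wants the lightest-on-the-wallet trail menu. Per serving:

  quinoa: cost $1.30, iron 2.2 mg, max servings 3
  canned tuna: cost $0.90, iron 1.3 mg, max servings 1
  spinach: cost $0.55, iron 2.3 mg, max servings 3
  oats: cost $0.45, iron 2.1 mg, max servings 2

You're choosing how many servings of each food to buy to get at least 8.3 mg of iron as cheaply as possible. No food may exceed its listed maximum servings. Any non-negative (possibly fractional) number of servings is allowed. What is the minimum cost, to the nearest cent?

$1.88

Cost per mg of iron: oats $0.2143, spinach $0.2391, quinoa $0.5909, canned tuna $0.6923.
Take 2 servings of oats: +4.2 mg iron for $0.90 (total $0.90, still need 4.1 mg).
Take 1.783 servings of spinach: +4.1 mg iron for $0.98 (total $1.88, still need 0.0 mg).
Greedy by cheapest-per-mg is optimal for a single linear constraint, so the minimum cost is $1.88.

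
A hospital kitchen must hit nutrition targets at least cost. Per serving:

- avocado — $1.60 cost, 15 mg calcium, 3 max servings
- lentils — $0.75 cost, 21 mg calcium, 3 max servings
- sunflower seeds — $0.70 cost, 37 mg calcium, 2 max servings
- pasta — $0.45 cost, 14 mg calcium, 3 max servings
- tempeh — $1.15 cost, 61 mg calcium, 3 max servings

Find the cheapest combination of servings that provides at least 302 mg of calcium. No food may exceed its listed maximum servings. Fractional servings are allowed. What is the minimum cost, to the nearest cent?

$6.31

Cost per mg of calcium: tempeh $0.0189, sunflower seeds $0.0189, pasta $0.0321, lentils $0.0357, avocado $0.1067.
Take 3 servings of tempeh: +183.0 mg calcium for $3.45 (total $3.45, still need 119.0 mg).
Take 2 servings of sunflower seeds: +74.0 mg calcium for $1.40 (total $4.85, still need 45.0 mg).
Take 3 servings of pasta: +42.0 mg calcium for $1.35 (total $6.20, still need 3.0 mg).
Take 0.1429 servings of lentils: +3.0 mg calcium for $0.11 (total $6.31, still need 0.0 mg).
Filling from the cheapest source first is optimal under one linear minimum: $6.31.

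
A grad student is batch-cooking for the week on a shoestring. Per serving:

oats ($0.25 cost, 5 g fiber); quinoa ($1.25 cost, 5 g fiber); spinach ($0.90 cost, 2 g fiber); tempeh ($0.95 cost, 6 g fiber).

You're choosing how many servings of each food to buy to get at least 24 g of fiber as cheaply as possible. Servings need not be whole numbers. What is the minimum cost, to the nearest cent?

Cost per g of fiber: oats $0.0500, tempeh $0.1583, quinoa $0.2500, spinach $0.4500.
With no serving limits, use only oats: 24 g / 5 g = 4.8 servings × $0.25 = $1.20.

$1.20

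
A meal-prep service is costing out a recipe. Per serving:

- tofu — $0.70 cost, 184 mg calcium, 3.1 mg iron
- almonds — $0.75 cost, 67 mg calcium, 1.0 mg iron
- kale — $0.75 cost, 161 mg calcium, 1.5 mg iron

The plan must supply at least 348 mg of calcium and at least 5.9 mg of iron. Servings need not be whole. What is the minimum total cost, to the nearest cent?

A basic optimal solution has at most two foods positive. Try each food alone and each pair with both targets met exactly.
tofu only: max(348/184, 5.9/3.1) = 1.903 servings → $1.33.
almonds only: max(348/67, 5.9/1.0) = 5.9 servings → $4.42.
kale only: max(348/161, 5.9/1.5) = 3.933 servings → $2.95.
tofu + almonds: the both-tight solution has a negative serving — not a feasible corner.
tofu + kale: the both-tight solution has a negative serving — not a feasible corner.
almonds + kale: the both-tight solution has a negative serving — not a feasible corner.
The minimum over all feasible corners is $1.33.

$1.33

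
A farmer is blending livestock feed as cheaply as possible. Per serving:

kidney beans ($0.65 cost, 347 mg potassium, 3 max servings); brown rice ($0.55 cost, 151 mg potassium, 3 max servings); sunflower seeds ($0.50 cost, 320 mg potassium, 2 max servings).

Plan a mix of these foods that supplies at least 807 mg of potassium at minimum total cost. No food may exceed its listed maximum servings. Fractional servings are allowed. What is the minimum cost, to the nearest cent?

$1.31

Cost per mg of potassium: sunflower seeds $0.0016, kidney beans $0.0019, brown rice $0.0036.
Take 2 servings of sunflower seeds: +640.0 mg potassium for $1.00 (total $1.00, still need 167.0 mg).
Take 0.4813 servings of kidney beans: +167.0 mg potassium for $0.31 (total $1.31, still need 0.0 mg).
Greedy by cheapest-per-mg is optimal for a single linear constraint, so the minimum cost is $1.31.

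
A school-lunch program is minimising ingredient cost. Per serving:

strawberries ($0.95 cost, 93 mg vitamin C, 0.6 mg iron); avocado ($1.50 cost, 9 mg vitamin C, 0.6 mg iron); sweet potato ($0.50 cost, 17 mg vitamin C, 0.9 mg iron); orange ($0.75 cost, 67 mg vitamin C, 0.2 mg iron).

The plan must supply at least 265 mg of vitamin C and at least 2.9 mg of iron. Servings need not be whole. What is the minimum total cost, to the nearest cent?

strawberries only: max(265/93, 2.9/0.6) = 4.833 servings → $4.59.
avocado only: max(265/9, 2.9/0.6) = 29.44 servings → $44.17.
sweet potato only: max(265/17, 2.9/0.9) = 15.59 servings → $7.79.
orange only: max(265/67, 2.9/0.2) = 14.5 servings → $10.88.
strawberries + avocado with both tight: 2.637 servings and 2.196 servings → $5.80.
strawberries + sweet potato with both tight: 2.574 servings and 1.506 servings → $3.20.
strawberries + orange: the both-tight solution has a negative serving — not a feasible corner.
avocado + sweet potato: the both-tight solution has a negative serving — not a feasible corner.
avocado + orange with both tight: 3.68 servings and 3.461 servings → $8.12.
sweet potato + orange with both tight: 2.483 servings and 3.325 servings → $3.74.
The minimum over all feasible corners is $3.20.

$3.20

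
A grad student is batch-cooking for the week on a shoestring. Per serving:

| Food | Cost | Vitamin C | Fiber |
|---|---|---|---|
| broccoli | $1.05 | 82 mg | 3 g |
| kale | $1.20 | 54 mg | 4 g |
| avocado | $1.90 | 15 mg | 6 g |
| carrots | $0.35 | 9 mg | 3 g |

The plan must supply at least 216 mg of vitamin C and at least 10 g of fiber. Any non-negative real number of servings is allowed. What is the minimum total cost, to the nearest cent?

An LP optimum is at a vertex; with two nutrient constraints at most two foods are used. Check each candidate.
broccoli only: max(216/82, 10/3) = 3.333 servings → $3.50.
kale only: max(216/54, 10/4) = 4 servings → $4.80.
avocado only: max(216/15, 10/6) = 14.4 servings → $27.36.
carrots only: max(216/9, 10/3) = 24 servings → $8.40.
broccoli + kale with both tight: 1.952 servings and 1.036 servings → $3.29.
broccoli + avocado with both tight: 2.564 servings and 0.3848 servings → $3.42.
broccoli + carrots with both tight: 2.548 servings and 0.7854 servings → $2.95.
kale + avocado with both targets exact would need a negative amount; discard.
kale + carrots with both targets exact would need a negative amount; discard.
avocado + carrots with both targets exact would need a negative amount; discard.
So the least-cost plan costs $2.95.

$2.95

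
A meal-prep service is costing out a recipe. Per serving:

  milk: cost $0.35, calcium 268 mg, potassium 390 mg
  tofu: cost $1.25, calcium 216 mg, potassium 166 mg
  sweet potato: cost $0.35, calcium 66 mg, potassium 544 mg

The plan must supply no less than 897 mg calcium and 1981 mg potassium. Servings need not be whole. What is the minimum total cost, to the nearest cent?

$1.57

An LP optimum is at a vertex; with two nutrient constraints at most two foods are used. Check each candidate.
milk only: max(897/268, 1981/390) = 5.079 servings → $1.78.
tofu only: max(897/216, 1981/166) = 11.93 servings → $14.92.
sweet potato only: max(897/66, 1981/544) = 13.59 servings → $4.76.
milk + tofu: intersection lies outside the first quadrant.
milk + sweet potato with both tight: 2.976 servings and 1.508 servings → $1.57.
tofu + sweet potato with both tight: 3.353 servings and 2.618 servings → $5.11.
The minimum over all feasible corners is $1.57.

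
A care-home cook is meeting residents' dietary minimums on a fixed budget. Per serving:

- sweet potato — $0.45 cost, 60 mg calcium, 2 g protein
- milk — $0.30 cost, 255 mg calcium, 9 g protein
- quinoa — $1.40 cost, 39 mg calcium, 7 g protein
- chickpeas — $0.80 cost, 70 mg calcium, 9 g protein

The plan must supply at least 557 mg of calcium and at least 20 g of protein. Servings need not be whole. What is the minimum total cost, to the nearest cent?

This is a tiny linear program; its minimum lies at a vertex of the feasible set. List the vertices and price them.
sweet potato only: max(557/60, 20/2) = 10 servings → $4.50.
milk only: max(557/255, 20/9) = 2.222 servings → $0.67.
quinoa only: max(557/39, 20/7) = 14.28 servings → $19.99.
chickpeas only: max(557/70, 20/9) = 7.957 servings → $6.37.
sweet potato + milk: the both-tight solution has a negative serving — not a feasible corner.
sweet potato + quinoa with both tight: 9.12 servings and 0.2515 servings → $4.46.
sweet potato + chickpeas with both tight: 9.033 servings and 0.215 servings → $4.24.
milk + quinoa with both tight: 2.175 servings and 0.06067 servings → $0.74.
milk + chickpeas with both tight: 2.17 servings and 0.05225 servings → $0.69.
quinoa + chickpeas with both targets exact would need a negative amount; discard.
So the least-cost plan costs $0.67.

$0.67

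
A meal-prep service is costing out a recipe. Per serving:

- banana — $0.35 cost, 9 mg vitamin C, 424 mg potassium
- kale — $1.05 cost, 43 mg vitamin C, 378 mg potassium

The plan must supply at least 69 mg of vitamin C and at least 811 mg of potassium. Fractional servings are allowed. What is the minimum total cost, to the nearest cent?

$1.76

Minimising a linear cost over {vitamin C ≥ 69, potassium ≥ 811, servings ≥ 0} — the optimum is at a vertex, using one or two foods.
banana only: max(69/9, 811/424) = 7.667 servings → $2.68.
kale only: max(69/43, 811/378) = 2.146 servings → $2.25.
banana + kale with both tight: 0.5928 servings and 1.481 servings → $1.76.
So the least-cost plan costs $1.76.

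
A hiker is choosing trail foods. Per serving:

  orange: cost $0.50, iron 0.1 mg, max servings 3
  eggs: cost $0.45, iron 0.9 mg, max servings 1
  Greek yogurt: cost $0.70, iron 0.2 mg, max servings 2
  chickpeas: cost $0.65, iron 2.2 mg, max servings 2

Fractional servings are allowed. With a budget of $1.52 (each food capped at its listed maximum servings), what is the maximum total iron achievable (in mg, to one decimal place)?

4.8 mg

Iron per dollar: chickpeas 3.385, eggs 2, Greek yogurt 0.2857, orange 0.2.
Take 2 servings of chickpeas: spends $1.30, +4.4 mg iron (running total 4.4 mg).
Take 0.4889 servings of eggs: spends $0.22, +0.4 mg iron (running total 4.8 mg).
Filling greedily by iron-per-dollar is optimal for one linear limit, giving 4.8 mg.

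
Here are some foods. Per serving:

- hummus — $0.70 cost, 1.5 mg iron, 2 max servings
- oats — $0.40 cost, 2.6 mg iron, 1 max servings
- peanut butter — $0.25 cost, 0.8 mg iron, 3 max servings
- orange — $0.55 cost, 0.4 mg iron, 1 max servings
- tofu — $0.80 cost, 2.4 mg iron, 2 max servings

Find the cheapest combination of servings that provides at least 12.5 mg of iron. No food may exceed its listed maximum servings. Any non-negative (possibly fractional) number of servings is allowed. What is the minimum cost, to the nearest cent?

Cost per mg of iron: oats $0.1538, peanut butter $0.3125, tofu $0.3333, hummus $0.4667, orange $1.3750.
Take 1 serving of oats: +2.6 mg iron for $0.40 (total $0.40, still need 9.9 mg).
Take 3 servings of peanut butter: +2.4 mg iron for $0.75 (total $1.15, still need 7.5 mg).
Take 2 servings of tofu: +4.8 mg iron for $1.60 (total $2.75, still need 2.7 mg).
Take 1.8 servings of hummus: +2.7 mg iron for $1.26 (total $4.01, still need 0.0 mg).
Greedy by cheapest-per-mg is optimal for a single linear constraint, so the minimum cost is $4.01.

$4.01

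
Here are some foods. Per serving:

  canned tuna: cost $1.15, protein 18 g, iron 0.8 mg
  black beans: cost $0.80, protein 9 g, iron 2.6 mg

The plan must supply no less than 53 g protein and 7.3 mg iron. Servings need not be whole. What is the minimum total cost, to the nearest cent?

For a min-cost LP with two ≥-constraints, a basic feasible solution has at most two positive variables.
canned tuna only: max(53/18, 7.3/0.8) = 9.125 servings → $10.49.
black beans only: max(53/9, 7.3/2.6) = 5.889 servings → $4.71.
canned tuna + black beans with both tight: 1.821 servings and 2.247 servings → $3.89.
The minimum over all feasible corners is $3.89.

$3.89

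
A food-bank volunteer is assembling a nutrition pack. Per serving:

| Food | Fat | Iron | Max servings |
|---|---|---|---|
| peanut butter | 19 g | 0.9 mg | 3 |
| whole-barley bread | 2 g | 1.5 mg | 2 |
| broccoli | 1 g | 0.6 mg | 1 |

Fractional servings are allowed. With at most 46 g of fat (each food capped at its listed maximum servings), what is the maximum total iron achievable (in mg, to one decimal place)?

Iron per g fat: whole-barley bread 0.75, broccoli 0.6, peanut butter 0.04737.
Take 2 servings of whole-barley bread: uses 4 g fat, +3.0 mg iron (running total 3.0 mg).
Take 1 serving of broccoli: uses 1 g fat, +0.6 mg iron (running total 3.6 mg).
Take 2.158 servings of peanut butter: uses 41 g fat, +1.9 mg iron (running total 5.5 mg).
Greedy by best ratio exhausts the fat allowance optimally: 5.5 mg.

5.5 mg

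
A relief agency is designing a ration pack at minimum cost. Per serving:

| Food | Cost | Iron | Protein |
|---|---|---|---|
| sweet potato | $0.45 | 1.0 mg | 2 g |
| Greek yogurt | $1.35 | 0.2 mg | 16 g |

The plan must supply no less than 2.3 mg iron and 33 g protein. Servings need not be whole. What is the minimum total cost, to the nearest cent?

$3.33

Compare the cost at each extreme point of the feasible region.
sweet potato only: max(2.3/1.0, 33/2) = 16.5 servings → $7.42.
Greek yogurt only: max(2.3/0.2, 33/16) = 11.5 servings → $15.53.
sweet potato + Greek yogurt with both tight: 1.936 servings and 1.821 servings → $3.33.
So the least-cost plan costs $3.33.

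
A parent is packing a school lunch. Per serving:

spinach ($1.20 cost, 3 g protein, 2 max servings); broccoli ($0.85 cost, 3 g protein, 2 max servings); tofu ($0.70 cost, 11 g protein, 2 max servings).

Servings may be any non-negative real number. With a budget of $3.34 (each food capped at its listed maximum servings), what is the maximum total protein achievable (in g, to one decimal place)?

Protein per dollar: tofu 15.71, broccoli 3.529, spinach 2.5.
Take 2 servings of tofu: spends $1.40, +22.0 g protein (running total 22.0 g).
Take 2 servings of broccoli: spends $1.70, +6.0 g protein (running total 28.0 g).
Take 0.2 servings of spinach: spends $0.24, +0.6 g protein (running total 28.6 g).
Filling greedily by protein-per-dollar is optimal for one linear limit, giving 28.6 g.

28.6 g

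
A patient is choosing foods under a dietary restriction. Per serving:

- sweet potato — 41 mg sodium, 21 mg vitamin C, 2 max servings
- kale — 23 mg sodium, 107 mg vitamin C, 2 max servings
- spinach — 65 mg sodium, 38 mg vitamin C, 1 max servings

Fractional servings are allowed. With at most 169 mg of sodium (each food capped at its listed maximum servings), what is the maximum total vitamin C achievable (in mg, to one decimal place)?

Vitamin C per mg sodium: kale 4.652, spinach 0.5846, sweet potato 0.5122.
Take 2 servings of kale: uses 46 mg sodium, +214.0 mg vitamin C (running total 214.0 mg).
Take 1 serving of spinach: uses 65 mg sodium, +38.0 mg vitamin C (running total 252.0 mg).
Take 1.415 servings of sweet potato: uses 58 mg sodium, +29.7 mg vitamin C (running total 281.7 mg).
Greedy by best ratio exhausts the sodium allowance optimally: 281.7 mg.

281.7 mg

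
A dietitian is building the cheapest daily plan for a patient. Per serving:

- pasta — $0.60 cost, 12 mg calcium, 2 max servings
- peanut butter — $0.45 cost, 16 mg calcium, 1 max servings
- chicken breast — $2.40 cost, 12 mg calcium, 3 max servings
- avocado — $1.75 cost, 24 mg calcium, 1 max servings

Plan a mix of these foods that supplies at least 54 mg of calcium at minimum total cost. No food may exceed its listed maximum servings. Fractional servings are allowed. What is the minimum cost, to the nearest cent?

Cost per mg of calcium: peanut butter $0.0281, pasta $0.0500, avocado $0.0729, chicken breast $0.2000.
Take 1 serving of peanut butter: +16.0 mg calcium for $0.45 (total $0.45, still need 38.0 mg).
Take 2 servings of pasta: +24.0 mg calcium for $1.20 (total $1.65, still need 14.0 mg).
Take 0.5833 servings of avocado: +14.0 mg calcium for $1.02 (total $2.67, still need 0.0 mg).
Greedy by cheapest-per-mg is optimal for a single linear constraint, so the minimum cost is $2.67.

$2.67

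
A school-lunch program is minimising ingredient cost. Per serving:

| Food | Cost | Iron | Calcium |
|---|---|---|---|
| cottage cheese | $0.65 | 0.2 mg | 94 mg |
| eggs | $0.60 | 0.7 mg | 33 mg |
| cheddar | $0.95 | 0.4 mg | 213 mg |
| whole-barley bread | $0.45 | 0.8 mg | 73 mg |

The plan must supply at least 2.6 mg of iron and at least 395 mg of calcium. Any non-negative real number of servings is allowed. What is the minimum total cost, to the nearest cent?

This is a tiny linear program; its minimum lies at a vertex of the feasible set. List the vertices and price them.
cottage cheese only: max(2.6/0.2, 395/94) = 13 servings → $8.45.
eggs only: max(2.6/0.7, 395/33) = 11.97 servings → $7.18.
cheddar only: max(2.6/0.4, 395/213) = 6.5 servings → $6.17.
whole-barley bread only: max(2.6/0.8, 395/73) = 5.411 servings → $2.43.
cottage cheese + eggs with both tight: 3.221 servings and 2.794 servings → $3.77.
cottage cheese + cheddar: intersection lies outside the first quadrant.
cottage cheese + whole-barley bread with both tight: 2.083 servings and 2.729 servings → $2.58.
eggs + cheddar with both tight: 2.912 servings and 1.403 servings → $3.08.
eggs + whole-barley bread with both targets exact would need a negative amount; discard.
cheddar + whole-barley bread with both tight: 0.8938 servings and 2.803 servings → $2.11.
So the least-cost plan costs $2.11.

$2.11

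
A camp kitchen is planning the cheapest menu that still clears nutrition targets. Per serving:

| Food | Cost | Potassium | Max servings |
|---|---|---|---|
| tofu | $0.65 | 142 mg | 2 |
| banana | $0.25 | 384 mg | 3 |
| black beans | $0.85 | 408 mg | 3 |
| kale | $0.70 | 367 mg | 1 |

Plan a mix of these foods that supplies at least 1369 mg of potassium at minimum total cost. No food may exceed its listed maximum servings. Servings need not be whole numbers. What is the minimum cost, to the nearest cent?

Cost per mg of potassium: banana $0.0007, kale $0.0019, black beans $0.0021, tofu $0.0046.
Take 3 servings of banana: +1152.0 mg potassium for $0.75 (total $0.75, still need 217.0 mg).
Take 0.5913 servings of kale: +217.0 mg potassium for $0.41 (total $1.16, still need 0.0 mg).
Greedy by cheapest-per-mg is optimal for a single linear constraint, so the minimum cost is $1.16.

$1.16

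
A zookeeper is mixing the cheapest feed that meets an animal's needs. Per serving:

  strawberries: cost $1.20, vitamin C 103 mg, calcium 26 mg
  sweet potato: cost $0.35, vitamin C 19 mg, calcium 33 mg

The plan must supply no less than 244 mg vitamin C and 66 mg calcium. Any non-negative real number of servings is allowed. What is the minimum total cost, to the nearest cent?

$2.86

strawberries only: max(244/103, 66/26) = 2.538 servings → $3.05.
sweet potato only: max(244/19, 66/33) = 12.84 servings → $4.49.
strawberries + sweet potato with both tight: 2.34 servings and 0.1563 servings → $2.86.
The minimum over all feasible corners is $2.86.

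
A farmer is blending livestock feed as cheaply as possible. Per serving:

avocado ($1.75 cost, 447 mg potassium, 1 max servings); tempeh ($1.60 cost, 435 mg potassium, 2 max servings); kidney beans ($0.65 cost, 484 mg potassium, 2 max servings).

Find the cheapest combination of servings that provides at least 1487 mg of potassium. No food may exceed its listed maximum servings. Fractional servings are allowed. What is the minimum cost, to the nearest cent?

$3.21

Cost per mg of potassium: kidney beans $0.0013, tempeh $0.0037, avocado $0.0039.
Take 2 servings of kidney beans: +968.0 mg potassium for $1.30 (total $1.30, still need 519.0 mg).
Take 1.193 servings of tempeh: +519.0 mg potassium for $1.91 (total $3.21, still need 0.0 mg).
Filling from the cheapest source first is optimal under one linear minimum: $3.21.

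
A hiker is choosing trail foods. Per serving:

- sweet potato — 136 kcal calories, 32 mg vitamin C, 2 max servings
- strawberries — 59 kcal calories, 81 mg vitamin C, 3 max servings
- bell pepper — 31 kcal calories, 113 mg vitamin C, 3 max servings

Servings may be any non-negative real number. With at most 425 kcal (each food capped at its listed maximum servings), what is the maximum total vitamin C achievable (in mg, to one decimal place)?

Vitamin C per kcal: bell pepper 3.645, strawberries 1.373, sweet potato 0.2353.
Take 3 servings of bell pepper: uses 93 kcal, +339.0 mg vitamin C (running total 339.0 mg).
Take 3 servings of strawberries: uses 177 kcal, +243.0 mg vitamin C (running total 582.0 mg).
Take 1.14 servings of sweet potato: uses 155 kcal, +36.5 mg vitamin C (running total 618.5 mg).
Filling greedily by vitamin C-per-kcal is optimal for one linear limit, giving 618.5 mg.

618.5 mg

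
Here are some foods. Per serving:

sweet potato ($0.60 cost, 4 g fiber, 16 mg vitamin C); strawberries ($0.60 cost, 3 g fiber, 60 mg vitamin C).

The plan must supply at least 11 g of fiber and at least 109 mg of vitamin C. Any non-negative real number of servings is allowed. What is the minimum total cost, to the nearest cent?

With two linear requirements the optimum uses one or two foods; enumerate the corners.
sweet potato only: max(11/4, 109/16) = 6.812 servings → $4.09.
strawberries only: max(11/3, 109/60) = 3.667 servings → $2.20.
sweet potato + strawberries with both tight: 1.734 servings and 1.354 servings → $1.85.
The minimum over all feasible corners is $1.85.

$1.85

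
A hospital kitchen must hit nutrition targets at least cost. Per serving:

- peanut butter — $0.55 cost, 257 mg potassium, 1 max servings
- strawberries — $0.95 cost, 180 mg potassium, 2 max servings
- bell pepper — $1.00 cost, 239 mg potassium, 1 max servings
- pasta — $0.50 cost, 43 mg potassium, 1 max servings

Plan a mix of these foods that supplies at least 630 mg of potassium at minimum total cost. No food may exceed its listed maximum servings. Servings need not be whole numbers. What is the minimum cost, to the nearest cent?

Cost per mg of potassium: peanut butter $0.0021, bell pepper $0.0042, strawberries $0.0053, pasta $0.0116.
Take 1 serving of peanut butter: +257.0 mg potassium for $0.55 (total $0.55, still need 373.0 mg).
Take 1 serving of bell pepper: +239.0 mg potassium for $1.00 (total $1.55, still need 134.0 mg).
Take 0.7444 servings of strawberries: +134.0 mg potassium for $0.71 (total $2.26, still need 0.0 mg).
Filling from the cheapest source first is optimal under one linear minimum: $2.26.

$2.26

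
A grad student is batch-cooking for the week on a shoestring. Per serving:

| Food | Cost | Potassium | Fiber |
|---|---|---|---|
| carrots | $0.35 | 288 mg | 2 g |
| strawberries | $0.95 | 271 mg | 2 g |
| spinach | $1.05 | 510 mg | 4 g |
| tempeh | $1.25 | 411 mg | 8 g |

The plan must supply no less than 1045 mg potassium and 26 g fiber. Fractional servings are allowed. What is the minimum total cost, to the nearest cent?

Two binding constraints pin down two serving amounts, so the optimal mix uses at most two foods. The candidates are each food alone (scaled to the tighter of potassium/fiber) and each pair with both constraints tight.
carrots only: max(1045/288, 26/2) = 13 servings → $4.55.
strawberries only: max(1045/271, 26/2) = 13 servings → $12.35.
spinach only: max(1045/510, 26/4) = 6.5 servings → $6.83.
tempeh only: max(1045/411, 26/8) = 3.25 servings → $4.06.
carrots + strawberries: intersection lies outside the first quadrant.
carrots + spinach: the both-tight solution has a negative serving — not a feasible corner.
carrots + tempeh with both targets exact would need a negative amount; discard.
strawberries + spinach with both targets exact would need a negative amount; discard.
strawberries + tempeh with both targets exact would need a negative amount; discard.
spinach + tempeh: intersection lies outside the first quadrant.
Cheapest feasible corner: $4.06.

$4.06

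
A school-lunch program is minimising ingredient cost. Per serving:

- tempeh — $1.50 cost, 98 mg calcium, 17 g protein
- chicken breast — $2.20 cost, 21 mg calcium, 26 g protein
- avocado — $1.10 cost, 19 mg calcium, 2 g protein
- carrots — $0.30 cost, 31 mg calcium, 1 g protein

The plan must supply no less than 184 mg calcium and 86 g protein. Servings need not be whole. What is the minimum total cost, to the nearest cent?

tempeh only: max(184/98, 86/17) = 5.059 servings → $7.59.
chicken breast only: max(184/21, 86/26) = 8.762 servings → $19.28.
avocado only: max(184/19, 86/2) = 43 servings → $47.30.
carrots only: max(184/31, 86/1) = 86 servings → $25.80.
tempeh + chicken breast with both tight: 1.359 servings and 2.419 servings → $7.36.
tempeh + avocado with both targets exact would need a negative amount; discard.
tempeh + carrots with both targets exact would need a negative amount; discard.
chicken breast + avocado with both tight: 2.801 servings and 6.588 servings → $13.41.
chicken breast + carrots with both tight: 3.162 servings and 3.794 servings → $8.09.
avocado + carrots: intersection lies outside the first quadrant.
The minimum over all feasible corners is $7.36.

$7.36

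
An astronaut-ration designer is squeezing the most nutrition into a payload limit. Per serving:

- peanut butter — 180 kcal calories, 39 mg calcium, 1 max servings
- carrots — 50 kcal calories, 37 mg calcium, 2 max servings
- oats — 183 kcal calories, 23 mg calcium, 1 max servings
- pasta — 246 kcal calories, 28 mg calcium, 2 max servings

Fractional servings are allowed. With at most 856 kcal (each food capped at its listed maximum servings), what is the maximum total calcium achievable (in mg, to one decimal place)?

180.7 mg

Calcium per kcal: carrots 0.74, peanut butter 0.2167, oats 0.1257, pasta 0.1138.
Take 2 servings of carrots: uses 100 kcal, +74.0 mg calcium (running total 74.0 mg).
Take 1 serving of peanut butter: uses 180 kcal, +39.0 mg calcium (running total 113.0 mg).
Take 1 serving of oats: uses 183 kcal, +23.0 mg calcium (running total 136.0 mg).
Take 1.598 servings of pasta: uses 393 kcal, +44.7 mg calcium (running total 180.7 mg).
Greedy by best ratio exhausts the calories allowance optimally: 180.7 mg.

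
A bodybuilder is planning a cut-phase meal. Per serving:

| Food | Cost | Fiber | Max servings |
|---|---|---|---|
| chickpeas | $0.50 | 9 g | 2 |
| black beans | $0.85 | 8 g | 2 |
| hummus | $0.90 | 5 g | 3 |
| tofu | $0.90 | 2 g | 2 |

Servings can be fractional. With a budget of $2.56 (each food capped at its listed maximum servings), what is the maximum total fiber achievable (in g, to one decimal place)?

32.7 g

Fiber per dollar: chickpeas 18, black beans 9.412, hummus 5.556, tofu 2.222.
Take 2 servings of chickpeas: spends $1.00, +18.0 g fiber (running total 18.0 g).
Take 1.835 servings of black beans: spends $1.56, +14.7 g fiber (running total 32.7 g).
Filling greedily by fiber-per-dollar is optimal for one linear limit, giving 32.7 g.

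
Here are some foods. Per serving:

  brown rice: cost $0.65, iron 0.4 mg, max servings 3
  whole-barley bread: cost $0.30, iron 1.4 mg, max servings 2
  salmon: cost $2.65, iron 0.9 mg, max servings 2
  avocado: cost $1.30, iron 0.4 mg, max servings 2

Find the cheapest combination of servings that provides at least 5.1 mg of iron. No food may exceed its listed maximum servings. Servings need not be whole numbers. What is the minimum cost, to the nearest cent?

$5.79

Cost per mg of iron: whole-barley bread $0.2143, brown rice $1.6250, salmon $2.9444, avocado $3.2500.
Take 2 servings of whole-barley bread: +2.8 mg iron for $0.60 (total $0.60, still need 2.3 mg).
Take 3 servings of brown rice: +1.2 mg iron for $1.95 (total $2.55, still need 1.1 mg).
Take 1.222 servings of salmon: +1.1 mg iron for $3.24 (total $5.79, still need 0.0 mg).
Filling from the cheapest source first is optimal under one linear minimum: $5.79.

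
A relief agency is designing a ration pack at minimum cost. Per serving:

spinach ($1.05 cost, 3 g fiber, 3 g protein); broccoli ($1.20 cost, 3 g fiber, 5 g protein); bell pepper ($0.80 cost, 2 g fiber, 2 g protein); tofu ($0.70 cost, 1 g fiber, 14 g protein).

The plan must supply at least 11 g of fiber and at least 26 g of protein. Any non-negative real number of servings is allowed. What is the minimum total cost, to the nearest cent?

At the optimum either one food covers both requirements or two foods hit both targets exactly; no other combination can be cheaper.
spinach only: max(11/3, 26/3) = 8.667 servings → $9.10.
broccoli only: max(11/3, 26/5) = 5.2 servings → $6.24.
bell pepper only: max(11/2, 26/2) = 13 servings → $10.40.
tofu only: max(11/1, 26/14) = 11 servings → $7.70.
spinach + broccoli with both targets exact would need a negative amount; discard.
spinach + bell pepper (both tight): parallel constraints — no distinct corner.
spinach + tofu with both tight: 3.282 servings and 1.154 servings → $4.25.
broccoli + bell pepper: intersection lies outside the first quadrant.
broccoli + tofu with both tight: 3.459 servings and 0.6216 servings → $4.59.
bell pepper + tofu with both tight: 4.923 servings and 1.154 servings → $4.75.
So the least-cost plan costs $4.25.

$4.25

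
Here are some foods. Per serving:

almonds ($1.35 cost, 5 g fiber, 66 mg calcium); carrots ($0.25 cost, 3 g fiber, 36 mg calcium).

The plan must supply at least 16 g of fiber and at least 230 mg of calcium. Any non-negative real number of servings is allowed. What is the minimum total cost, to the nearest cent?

$1.60

Minimising a linear cost over {fiber ≥ 16, calcium ≥ 230, servings ≥ 0} — the optimum is at a vertex, using one or two foods.
almonds only: max(16/5, 230/66) = 3.485 servings → $4.70.
carrots only: max(16/3, 230/36) = 6.389 servings → $1.60.
almonds + carrots with both targets exact would need a negative amount; discard.
Cheapest feasible corner: $1.60.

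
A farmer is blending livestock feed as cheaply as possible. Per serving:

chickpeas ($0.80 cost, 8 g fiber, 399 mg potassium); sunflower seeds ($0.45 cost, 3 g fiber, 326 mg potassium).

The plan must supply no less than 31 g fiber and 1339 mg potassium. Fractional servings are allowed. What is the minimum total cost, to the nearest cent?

This is a tiny linear program; its minimum lies at a vertex of the feasible set. List the vertices and price them.
chickpeas only: max(31/8, 1339/399) = 3.875 servings → $3.10.
sunflower seeds only: max(31/3, 1339/326) = 10.33 servings → $4.65.
chickpeas + sunflower seeds: intersection lies outside the first quadrant.
The minimum over all feasible corners is $3.10.

$3.10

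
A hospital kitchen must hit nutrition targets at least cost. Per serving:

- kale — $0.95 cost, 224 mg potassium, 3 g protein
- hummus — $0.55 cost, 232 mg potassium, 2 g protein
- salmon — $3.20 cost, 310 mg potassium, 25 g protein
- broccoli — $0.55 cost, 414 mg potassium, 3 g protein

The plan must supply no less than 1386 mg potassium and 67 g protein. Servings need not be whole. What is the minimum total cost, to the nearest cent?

This is a tiny linear program; its minimum lies at a vertex of the feasible set. List the vertices and price them.
kale only: max(1386/224, 67/3) = 22.33 servings → $21.22.
hummus only: max(1386/232, 67/2) = 33.5 servings → $18.43.
salmon only: max(1386/310, 67/25) = 4.471 servings → $14.31.
broccoli only: max(1386/414, 67/3) = 22.33 servings → $12.28.
kale + hummus: intersection lies outside the first quadrant.
kale + salmon with both tight: 2.972 servings and 2.323 servings → $10.26.
kale + broccoli with both targets exact would need a negative amount; discard.
hummus + salmon with both tight: 2.68 servings and 2.466 servings → $9.36.
hummus + broccoli with both targets exact would need a negative amount; discard.
salmon + broccoli with both tight: 2.503 servings and 1.473 servings → $8.82.
The minimum over all feasible corners is $8.82.

$8.82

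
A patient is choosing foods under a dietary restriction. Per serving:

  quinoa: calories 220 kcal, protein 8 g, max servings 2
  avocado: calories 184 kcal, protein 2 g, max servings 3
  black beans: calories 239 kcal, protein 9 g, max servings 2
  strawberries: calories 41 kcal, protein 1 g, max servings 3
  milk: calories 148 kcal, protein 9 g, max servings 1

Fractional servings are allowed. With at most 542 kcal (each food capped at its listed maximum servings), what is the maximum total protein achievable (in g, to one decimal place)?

23.8 g

Protein per kcal: milk 0.06081, black beans 0.03766, quinoa 0.03636, strawberries 0.02439, avocado 0.01087.
Take 1 serving of milk: uses 148 kcal, +9.0 g protein (running total 9.0 g).
Take 1.649 servings of black beans: uses 394 kcal, +14.8 g protein (running total 23.8 g).
Filling greedily by protein-per-kcal is optimal for one linear limit, giving 23.8 g.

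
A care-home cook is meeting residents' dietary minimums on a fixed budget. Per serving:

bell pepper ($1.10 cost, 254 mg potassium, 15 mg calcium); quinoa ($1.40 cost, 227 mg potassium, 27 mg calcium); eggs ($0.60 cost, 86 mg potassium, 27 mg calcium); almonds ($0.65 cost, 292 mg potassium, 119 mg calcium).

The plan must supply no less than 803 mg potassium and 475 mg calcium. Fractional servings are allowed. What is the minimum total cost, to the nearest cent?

$2.59

At the optimum either one food covers both requirements or two foods hit both targets exactly; no other combination can be cheaper.
bell pepper only: max(803/254, 475/15) = 31.67 servings → $34.83.
quinoa only: max(803/227, 475/27) = 17.59 servings → $24.63.
eggs only: max(803/86, 475/27) = 17.59 servings → $10.56.
almonds only: max(803/292, 475/119) = 3.992 servings → $2.59.
bell pepper + quinoa: the both-tight solution has a negative serving — not a feasible corner.
bell pepper + eggs with both targets exact would need a negative amount; discard.
bell pepper + almonds with both targets exact would need a negative amount; discard.
quinoa + eggs with both targets exact would need a negative amount; discard.
quinoa + almonds: intersection lies outside the first quadrant.
eggs + almonds with both targets exact would need a negative amount; discard.
Cheapest feasible corner: $2.59.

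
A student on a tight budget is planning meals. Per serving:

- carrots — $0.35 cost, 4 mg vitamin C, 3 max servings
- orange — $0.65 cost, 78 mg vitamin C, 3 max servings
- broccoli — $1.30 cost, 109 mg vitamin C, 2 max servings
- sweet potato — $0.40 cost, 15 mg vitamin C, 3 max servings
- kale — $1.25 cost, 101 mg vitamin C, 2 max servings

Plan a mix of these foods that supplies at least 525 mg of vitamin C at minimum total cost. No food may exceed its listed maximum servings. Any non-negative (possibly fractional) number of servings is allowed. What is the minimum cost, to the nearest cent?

$5.45

Cost per mg of vitamin C: orange $0.0083, broccoli $0.0119, kale $0.0124, sweet potato $0.0267, carrots $0.0875.
Take 3 servings of orange: +234.0 mg vitamin C for $1.95 (total $1.95, still need 291.0 mg).
Take 2 servings of broccoli: +218.0 mg vitamin C for $2.60 (total $4.55, still need 73.0 mg).
Take 0.7228 servings of kale: +73.0 mg vitamin C for $0.90 (total $5.45, still need 0.0 mg).
Filling from the cheapest source first is optimal under one linear minimum: $5.45.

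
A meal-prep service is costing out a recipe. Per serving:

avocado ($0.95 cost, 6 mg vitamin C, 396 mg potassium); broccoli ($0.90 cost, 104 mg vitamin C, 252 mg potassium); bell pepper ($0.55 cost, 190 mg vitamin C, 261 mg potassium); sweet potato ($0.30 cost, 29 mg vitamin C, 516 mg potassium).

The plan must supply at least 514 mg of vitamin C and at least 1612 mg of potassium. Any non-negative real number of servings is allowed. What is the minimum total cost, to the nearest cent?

$1.90

At the optimum either one food covers both requirements or two foods hit both targets exactly; no other combination can be cheaper.
avocado only: max(514/6, 1612/396) = 85.67 servings → $81.38.
broccoli only: max(514/104, 1612/252) = 6.397 servings → $5.76.
bell pepper only: max(514/190, 1612/261) = 6.176 servings → $3.40.
sweet potato only: max(514/29, 1612/516) = 17.72 servings → $5.32.
avocado + broccoli with both tight: 0.9609 servings and 4.887 servings → $5.31.
avocado + bell pepper with both tight: 2.336 servings and 2.631 servings → $3.67.
avocado + sweet potato with both targets exact would need a negative amount; discard.
broccoli + bell pepper: intersection lies outside the first quadrant.
broccoli + sweet potato with both tight: 4.713 servings and 0.8223 servings → $4.49.
bell pepper + sweet potato with both tight: 2.415 servings and 1.903 servings → $1.90.
The minimum over all feasible corners is $1.90.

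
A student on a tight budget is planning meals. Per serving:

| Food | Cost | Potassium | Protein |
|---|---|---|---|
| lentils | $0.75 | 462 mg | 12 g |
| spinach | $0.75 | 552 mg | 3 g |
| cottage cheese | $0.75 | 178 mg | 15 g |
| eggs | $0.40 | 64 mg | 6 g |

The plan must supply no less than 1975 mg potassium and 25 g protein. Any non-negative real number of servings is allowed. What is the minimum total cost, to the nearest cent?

$2.87

lentils only: max(1975/462, 25/12) = 4.275 servings → $3.21.
spinach only: max(1975/552, 25/3) = 8.333 servings → $6.25.
cottage cheese only: max(1975/178, 25/15) = 11.1 servings → $8.32.
eggs only: max(1975/64, 25/6) = 30.86 servings → $12.34.
lentils + spinach with both tight: 1.503 servings and 2.32 servings → $2.87.
lentils + cottage cheese: the both-tight solution has a negative serving — not a feasible corner.
lentils + eggs with both targets exact would need a negative amount; discard.
spinach + cottage cheese with both tight: 3.25 servings and 1.017 servings → $3.20.
spinach + eggs with both tight: 3.285 servings and 2.524 servings → $3.47.
cottage cheese + eggs: intersection lies outside the first quadrant.
Cheapest feasible corner: $2.87.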